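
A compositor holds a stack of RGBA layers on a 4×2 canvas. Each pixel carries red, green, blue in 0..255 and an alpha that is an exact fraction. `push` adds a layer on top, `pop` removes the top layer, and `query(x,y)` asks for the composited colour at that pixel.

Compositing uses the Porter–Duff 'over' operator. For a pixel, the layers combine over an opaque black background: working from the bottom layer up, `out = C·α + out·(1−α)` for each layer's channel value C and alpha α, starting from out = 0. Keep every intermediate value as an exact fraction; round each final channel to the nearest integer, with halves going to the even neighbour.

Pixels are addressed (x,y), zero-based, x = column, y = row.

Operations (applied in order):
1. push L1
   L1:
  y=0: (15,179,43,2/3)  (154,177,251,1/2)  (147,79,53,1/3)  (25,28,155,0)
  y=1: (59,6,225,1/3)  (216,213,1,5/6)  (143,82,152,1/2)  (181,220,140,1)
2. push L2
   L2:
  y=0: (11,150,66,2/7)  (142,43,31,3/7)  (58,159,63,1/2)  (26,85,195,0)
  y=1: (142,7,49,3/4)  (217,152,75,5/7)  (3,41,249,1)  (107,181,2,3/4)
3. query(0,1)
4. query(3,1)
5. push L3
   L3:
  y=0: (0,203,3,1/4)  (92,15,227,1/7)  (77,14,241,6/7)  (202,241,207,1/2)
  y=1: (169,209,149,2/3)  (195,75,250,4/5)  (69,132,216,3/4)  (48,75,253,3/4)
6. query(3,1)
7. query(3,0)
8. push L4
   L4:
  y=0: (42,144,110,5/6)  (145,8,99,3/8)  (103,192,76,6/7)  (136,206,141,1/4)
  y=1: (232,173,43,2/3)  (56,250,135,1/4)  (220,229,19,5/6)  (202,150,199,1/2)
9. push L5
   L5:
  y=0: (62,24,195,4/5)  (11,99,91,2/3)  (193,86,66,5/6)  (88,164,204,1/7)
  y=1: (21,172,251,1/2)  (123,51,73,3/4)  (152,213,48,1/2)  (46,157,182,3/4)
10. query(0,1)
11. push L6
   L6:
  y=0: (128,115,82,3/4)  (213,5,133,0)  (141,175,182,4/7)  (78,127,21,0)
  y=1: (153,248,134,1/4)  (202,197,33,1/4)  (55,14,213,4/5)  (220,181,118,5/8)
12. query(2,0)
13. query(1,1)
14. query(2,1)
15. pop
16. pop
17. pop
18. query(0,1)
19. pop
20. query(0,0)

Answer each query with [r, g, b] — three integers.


at x=0,y=1 over L1,L2:
+L1 (α=1/3) → [59/3, 2, 75]
+L2 (α=3/4) → [1337/12, 23/4, 111/2]
= [111, 6, 56]

(3,1) stack=L1,L2; from [0,0,0]:
+L1 (α=1) → [181, 220, 140]
+L2 (α=3/4) → [251/2, 763/4, 73/2]
→ [126, 191, 36]

at x=3,y=1 over L1,L2,L3:
after L1 α=1: [181, 220, 140]
after L2 α=3/4: [251/2, 763/4, 73/2]
after L3 α=3/4: [539/8, 1663/16, 1591/8]
= [67, 104, 199]

query (3,0) [L1,L2,L3] — begin 0,0,0
after L1 α=0: [0, 0, 0]
after L2 α=0: [0, 0, 0]
after L3 α=1/2: [101, 241/2, 207/2]
rounded: [101, 120, 104]

at x=0,y=1 over L1,L2,L3,L4,L5:
+L1 (α=1/3) → [59/3, 2, 75]
+L2 (α=3/4) → [1337/12, 23/4, 111/2]
+L3 (α=2/3) → [5393/36, 565/4, 707/6]
+L4 (α=2/3) → [22097/108, 1949/12, 1223/18]
+L5 (α=1/2) → [24365/216, 4013/24, 5741/36]
rounded: [113, 167, 159]

at x=2,y=0 over L1,L2,L3,L4,L5,L6:
L1 α=1/3: [49, 79/3, 53/3]
L2 α=1/2: [107/2, 278/3, 121/3]
L3 α=6/7: [1031/14, 530/21, 637/3]
L4 α=6/7: [9683/98, 24722/147, 2005/21]
L5 α=5/6: [34751/196, 43966/441, 8935/126]
L6 α=4/7: [214797/1372, 146866/1029, 39511/294]
= [157, 143, 134]

at x=1,y=1 over L1,L2,L3,L4,L5,L6:
after L1 α=5/6: [180, 355/2, 5/6]
after L2 α=5/7: [1445/7, 1115/7, 1130/21]
after L3 α=4/5: [1381/7, 643/7, 4426/21]
after L4 α=1/4: [4535/28, 3679/28, 5371/28]
after L5 α=3/4: [14867/112, 7963/112, 11503/112]
after L6 α=1/4: [67225/448, 45953/448, 38205/448]
rounded: [150, 103, 85]

(2,1) stack=L1,L2,L3,L4,L5,L6; from [0,0,0]:
+L1 (α=1/2) → [143/2, 41, 76]
+L2 (α=1) → [3, 41, 249]
+L3 (α=3/4) → [105/2, 437/4, 897/4]
+L4 (α=5/6) → [2305/12, 5017/24, 1277/24]
+L5 (α=1/2) → [4129/24, 10129/48, 2429/48]
+L6 (α=4/5) → [9409/120, 12817/240, 8665/48]
→ [78, 53, 181]

(0,1) stack=L1,L2,L3; from [0,0,0]:
+L1 (α=1/3) → [59/3, 2, 75]
+L2 (α=3/4) → [1337/12, 23/4, 111/2]
+L3 (α=2/3) → [5393/36, 565/4, 707/6]
→ [150, 141, 118]

at x=0,y=0 over L1,L2:
L1 α=2/3: [10, 358/3, 86/3]
L2 α=2/7: [72/7, 2690/21, 118/3]
= [10, 128, 39]


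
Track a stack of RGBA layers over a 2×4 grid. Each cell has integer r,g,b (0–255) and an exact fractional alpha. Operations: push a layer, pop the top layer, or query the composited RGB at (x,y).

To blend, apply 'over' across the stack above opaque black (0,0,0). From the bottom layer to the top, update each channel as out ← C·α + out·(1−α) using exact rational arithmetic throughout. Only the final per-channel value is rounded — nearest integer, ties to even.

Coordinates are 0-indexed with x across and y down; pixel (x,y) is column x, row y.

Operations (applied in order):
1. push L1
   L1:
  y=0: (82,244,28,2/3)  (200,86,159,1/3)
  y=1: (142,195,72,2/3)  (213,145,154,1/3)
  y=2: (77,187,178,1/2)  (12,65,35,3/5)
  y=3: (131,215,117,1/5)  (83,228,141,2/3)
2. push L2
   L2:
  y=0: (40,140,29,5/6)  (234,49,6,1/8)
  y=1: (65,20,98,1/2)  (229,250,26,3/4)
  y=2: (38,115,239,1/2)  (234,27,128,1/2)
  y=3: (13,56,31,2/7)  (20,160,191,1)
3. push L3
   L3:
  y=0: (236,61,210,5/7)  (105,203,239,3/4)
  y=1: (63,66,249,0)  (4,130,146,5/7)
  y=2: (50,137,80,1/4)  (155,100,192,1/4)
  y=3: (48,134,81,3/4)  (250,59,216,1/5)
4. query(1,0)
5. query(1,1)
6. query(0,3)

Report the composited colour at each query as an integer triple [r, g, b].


at x=1,y=0 over L1,L2,L3:
L1 α=1/3: [200/3, 86/3, 53]
L2 α=1/8: [1051/12, 749/24, 377/8]
L3 α=3/4: [4831/48, 15365/96, 6113/32]
= [101, 160, 191]

query (1,1) [L1,L2,L3] — begin 0,0,0
+L1 (α=1/3) → [71, 145/3, 154/3]
+L2 (α=3/4) → [379/2, 2395/12, 97/3]
+L3 (α=5/7) → [57, 6295/42, 2384/21]
→ [57, 150, 114]

(0,3) stack=L1,L2,L3; from [0,0,0]:
+L1 (α=1/5) → [131/5, 43, 117/5]
+L2 (α=2/7) → [157/7, 327/7, 179/7]
+L3 (α=3/4) → [1165/28, 3141/28, 470/7]
rounded: [42, 112, 67]


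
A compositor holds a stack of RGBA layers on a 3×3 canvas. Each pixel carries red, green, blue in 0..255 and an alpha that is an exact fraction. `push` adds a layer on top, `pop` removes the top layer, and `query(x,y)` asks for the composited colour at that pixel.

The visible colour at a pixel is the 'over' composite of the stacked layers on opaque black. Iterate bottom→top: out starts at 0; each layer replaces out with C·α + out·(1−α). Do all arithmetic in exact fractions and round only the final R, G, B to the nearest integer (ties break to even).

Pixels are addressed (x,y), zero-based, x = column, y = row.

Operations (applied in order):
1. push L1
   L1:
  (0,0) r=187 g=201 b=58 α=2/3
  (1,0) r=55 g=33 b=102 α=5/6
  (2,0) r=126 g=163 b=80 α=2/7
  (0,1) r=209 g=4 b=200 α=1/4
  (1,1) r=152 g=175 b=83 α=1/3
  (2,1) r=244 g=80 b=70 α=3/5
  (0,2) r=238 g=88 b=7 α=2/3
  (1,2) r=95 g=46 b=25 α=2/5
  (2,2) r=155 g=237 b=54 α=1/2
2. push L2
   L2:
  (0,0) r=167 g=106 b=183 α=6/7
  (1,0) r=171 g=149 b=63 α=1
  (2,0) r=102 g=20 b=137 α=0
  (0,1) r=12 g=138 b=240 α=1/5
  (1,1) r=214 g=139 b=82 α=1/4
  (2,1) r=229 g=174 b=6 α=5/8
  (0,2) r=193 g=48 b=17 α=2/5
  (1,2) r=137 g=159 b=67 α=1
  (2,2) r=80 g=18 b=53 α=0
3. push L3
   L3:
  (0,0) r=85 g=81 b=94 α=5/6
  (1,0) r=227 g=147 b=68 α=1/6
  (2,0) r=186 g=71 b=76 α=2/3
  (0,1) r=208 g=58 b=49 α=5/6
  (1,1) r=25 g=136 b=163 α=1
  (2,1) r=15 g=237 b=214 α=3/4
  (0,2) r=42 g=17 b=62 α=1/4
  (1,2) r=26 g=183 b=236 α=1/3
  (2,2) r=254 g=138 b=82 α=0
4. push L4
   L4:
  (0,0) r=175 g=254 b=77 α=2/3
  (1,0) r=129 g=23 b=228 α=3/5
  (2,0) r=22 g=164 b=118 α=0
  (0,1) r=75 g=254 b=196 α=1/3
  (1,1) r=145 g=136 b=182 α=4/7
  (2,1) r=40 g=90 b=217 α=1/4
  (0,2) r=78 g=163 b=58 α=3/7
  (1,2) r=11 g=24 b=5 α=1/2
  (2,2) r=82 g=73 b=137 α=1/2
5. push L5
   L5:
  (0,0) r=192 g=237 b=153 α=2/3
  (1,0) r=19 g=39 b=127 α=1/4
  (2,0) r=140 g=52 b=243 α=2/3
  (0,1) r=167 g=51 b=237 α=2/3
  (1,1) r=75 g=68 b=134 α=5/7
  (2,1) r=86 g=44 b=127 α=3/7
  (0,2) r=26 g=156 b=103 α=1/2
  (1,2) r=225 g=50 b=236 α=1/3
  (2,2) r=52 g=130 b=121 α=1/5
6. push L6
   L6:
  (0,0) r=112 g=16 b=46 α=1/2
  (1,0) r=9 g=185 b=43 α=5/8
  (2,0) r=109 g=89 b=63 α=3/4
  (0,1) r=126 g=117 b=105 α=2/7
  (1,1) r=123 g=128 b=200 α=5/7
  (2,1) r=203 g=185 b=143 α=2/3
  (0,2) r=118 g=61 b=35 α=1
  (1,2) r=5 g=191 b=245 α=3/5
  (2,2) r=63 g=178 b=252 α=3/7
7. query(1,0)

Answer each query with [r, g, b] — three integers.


query (1,0) [L1,L2,L3,L4,L5,L6] — begin 0,0,0
L1 α=5/6: [275/6, 55/2, 85]
L2 α=1: [171, 149, 63]
L3 α=1/6: [541/3, 446/3, 383/6]
L4 α=3/5: [2243/15, 1099/15, 487/3]
L5 α=1/4: [1169/10, 647/10, 307/2]
L6 α=5/8: [3957/80, 11191/80, 1351/16]
→ [49, 140, 84]


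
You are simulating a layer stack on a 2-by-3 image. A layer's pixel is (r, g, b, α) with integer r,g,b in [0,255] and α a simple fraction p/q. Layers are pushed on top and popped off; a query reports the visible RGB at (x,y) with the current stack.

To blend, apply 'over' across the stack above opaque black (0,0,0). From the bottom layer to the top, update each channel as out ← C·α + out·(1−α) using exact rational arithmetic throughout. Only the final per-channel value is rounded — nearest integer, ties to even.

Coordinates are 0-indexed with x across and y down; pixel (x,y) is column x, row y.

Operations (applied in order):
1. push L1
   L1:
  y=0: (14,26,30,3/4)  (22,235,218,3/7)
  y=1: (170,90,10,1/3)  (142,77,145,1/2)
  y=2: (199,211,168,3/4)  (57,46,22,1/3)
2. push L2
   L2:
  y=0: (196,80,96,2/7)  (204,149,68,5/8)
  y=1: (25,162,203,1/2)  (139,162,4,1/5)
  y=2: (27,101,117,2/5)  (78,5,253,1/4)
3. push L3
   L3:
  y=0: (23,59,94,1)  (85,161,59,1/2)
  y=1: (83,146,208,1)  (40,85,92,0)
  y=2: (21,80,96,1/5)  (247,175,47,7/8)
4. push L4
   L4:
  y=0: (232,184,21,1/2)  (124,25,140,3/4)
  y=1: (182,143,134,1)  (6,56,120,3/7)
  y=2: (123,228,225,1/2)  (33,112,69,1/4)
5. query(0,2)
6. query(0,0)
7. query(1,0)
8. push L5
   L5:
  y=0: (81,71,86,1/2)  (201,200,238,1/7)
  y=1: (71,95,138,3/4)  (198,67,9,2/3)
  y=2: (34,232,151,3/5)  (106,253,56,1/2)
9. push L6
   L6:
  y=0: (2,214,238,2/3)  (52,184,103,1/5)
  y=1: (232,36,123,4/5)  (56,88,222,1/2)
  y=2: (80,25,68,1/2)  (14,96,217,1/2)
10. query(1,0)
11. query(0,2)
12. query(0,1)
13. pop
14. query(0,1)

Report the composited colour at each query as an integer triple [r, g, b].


(0,2) stack=L1,L2,L3,L4; from [0,0,0]:
after L1 α=3/4: [597/4, 633/4, 126]
after L2 α=2/5: [2007/20, 2707/20, 612/5]
after L3 α=1/5: [2112/25, 3107/25, 2928/25]
after L4 α=1/2: [5187/50, 8807/50, 8553/50]
→ [104, 176, 171]

(0,0) stack=L1,L2,L3,L4; from [0,0,0]:
after L1 α=3/4: [21/2, 39/2, 45/2]
after L2 α=2/7: [127/2, 515/14, 87/2]
after L3 α=1: [23, 59, 94]
after L4 α=1/2: [255/2, 243/2, 115/2]
→ [128, 122, 58]

query (1,0) [L1,L2,L3,L4] — begin 0,0,0
after L1 α=3/7: [66/7, 705/7, 654/7]
after L2 α=5/8: [3669/28, 3665/28, 2171/28]
after L3 α=1/2: [6049/56, 8173/56, 3823/56]
after L4 α=3/4: [26881/224, 12373/224, 27343/224]
rounded: [120, 55, 122]

query (1,0) [L1,L2,L3,L4,L5,L6] — begin 0,0,0
+L1 (α=3/7) → [66/7, 705/7, 654/7]
+L2 (α=5/8) → [3669/28, 3665/28, 2171/28]
+L3 (α=1/2) → [6049/56, 8173/56, 3823/56]
+L4 (α=3/4) → [26881/224, 12373/224, 27343/224]
+L5 (α=1/7) → [103155/784, 59519/784, 108685/784]
+L6 (α=1/5) → [113347/980, 95583/980, 128873/980]
→ [116, 98, 132]

query (0,2) [L1,L2,L3,L4,L5,L6] — begin 0,0,0
after L1 α=3/4: [597/4, 633/4, 126]
after L2 α=2/5: [2007/20, 2707/20, 612/5]
after L3 α=1/5: [2112/25, 3107/25, 2928/25]
after L4 α=1/2: [5187/50, 8807/50, 8553/50]
after L5 α=3/5: [7737/125, 26207/125, 19878/125]
after L6 α=1/2: [17737/250, 14666/125, 14189/125]
= [71, 117, 114]

query (0,1) [L1,L2,L3,L4,L5,L6] — begin 0,0,0
L1 α=1/3: [170/3, 30, 10/3]
L2 α=1/2: [245/6, 96, 619/6]
L3 α=1: [83, 146, 208]
L4 α=1: [182, 143, 134]
L5 α=3/4: [395/4, 107, 137]
L6 α=4/5: [4107/20, 251/5, 629/5]
→ [205, 50, 126]

query (0,1) [L1,L2,L3,L4,L5] — begin 0,0,0
+L1 (α=1/3) → [170/3, 30, 10/3]
+L2 (α=1/2) → [245/6, 96, 619/6]
+L3 (α=1) → [83, 146, 208]
+L4 (α=1) → [182, 143, 134]
+L5 (α=3/4) → [395/4, 107, 137]
= [99, 107, 137]


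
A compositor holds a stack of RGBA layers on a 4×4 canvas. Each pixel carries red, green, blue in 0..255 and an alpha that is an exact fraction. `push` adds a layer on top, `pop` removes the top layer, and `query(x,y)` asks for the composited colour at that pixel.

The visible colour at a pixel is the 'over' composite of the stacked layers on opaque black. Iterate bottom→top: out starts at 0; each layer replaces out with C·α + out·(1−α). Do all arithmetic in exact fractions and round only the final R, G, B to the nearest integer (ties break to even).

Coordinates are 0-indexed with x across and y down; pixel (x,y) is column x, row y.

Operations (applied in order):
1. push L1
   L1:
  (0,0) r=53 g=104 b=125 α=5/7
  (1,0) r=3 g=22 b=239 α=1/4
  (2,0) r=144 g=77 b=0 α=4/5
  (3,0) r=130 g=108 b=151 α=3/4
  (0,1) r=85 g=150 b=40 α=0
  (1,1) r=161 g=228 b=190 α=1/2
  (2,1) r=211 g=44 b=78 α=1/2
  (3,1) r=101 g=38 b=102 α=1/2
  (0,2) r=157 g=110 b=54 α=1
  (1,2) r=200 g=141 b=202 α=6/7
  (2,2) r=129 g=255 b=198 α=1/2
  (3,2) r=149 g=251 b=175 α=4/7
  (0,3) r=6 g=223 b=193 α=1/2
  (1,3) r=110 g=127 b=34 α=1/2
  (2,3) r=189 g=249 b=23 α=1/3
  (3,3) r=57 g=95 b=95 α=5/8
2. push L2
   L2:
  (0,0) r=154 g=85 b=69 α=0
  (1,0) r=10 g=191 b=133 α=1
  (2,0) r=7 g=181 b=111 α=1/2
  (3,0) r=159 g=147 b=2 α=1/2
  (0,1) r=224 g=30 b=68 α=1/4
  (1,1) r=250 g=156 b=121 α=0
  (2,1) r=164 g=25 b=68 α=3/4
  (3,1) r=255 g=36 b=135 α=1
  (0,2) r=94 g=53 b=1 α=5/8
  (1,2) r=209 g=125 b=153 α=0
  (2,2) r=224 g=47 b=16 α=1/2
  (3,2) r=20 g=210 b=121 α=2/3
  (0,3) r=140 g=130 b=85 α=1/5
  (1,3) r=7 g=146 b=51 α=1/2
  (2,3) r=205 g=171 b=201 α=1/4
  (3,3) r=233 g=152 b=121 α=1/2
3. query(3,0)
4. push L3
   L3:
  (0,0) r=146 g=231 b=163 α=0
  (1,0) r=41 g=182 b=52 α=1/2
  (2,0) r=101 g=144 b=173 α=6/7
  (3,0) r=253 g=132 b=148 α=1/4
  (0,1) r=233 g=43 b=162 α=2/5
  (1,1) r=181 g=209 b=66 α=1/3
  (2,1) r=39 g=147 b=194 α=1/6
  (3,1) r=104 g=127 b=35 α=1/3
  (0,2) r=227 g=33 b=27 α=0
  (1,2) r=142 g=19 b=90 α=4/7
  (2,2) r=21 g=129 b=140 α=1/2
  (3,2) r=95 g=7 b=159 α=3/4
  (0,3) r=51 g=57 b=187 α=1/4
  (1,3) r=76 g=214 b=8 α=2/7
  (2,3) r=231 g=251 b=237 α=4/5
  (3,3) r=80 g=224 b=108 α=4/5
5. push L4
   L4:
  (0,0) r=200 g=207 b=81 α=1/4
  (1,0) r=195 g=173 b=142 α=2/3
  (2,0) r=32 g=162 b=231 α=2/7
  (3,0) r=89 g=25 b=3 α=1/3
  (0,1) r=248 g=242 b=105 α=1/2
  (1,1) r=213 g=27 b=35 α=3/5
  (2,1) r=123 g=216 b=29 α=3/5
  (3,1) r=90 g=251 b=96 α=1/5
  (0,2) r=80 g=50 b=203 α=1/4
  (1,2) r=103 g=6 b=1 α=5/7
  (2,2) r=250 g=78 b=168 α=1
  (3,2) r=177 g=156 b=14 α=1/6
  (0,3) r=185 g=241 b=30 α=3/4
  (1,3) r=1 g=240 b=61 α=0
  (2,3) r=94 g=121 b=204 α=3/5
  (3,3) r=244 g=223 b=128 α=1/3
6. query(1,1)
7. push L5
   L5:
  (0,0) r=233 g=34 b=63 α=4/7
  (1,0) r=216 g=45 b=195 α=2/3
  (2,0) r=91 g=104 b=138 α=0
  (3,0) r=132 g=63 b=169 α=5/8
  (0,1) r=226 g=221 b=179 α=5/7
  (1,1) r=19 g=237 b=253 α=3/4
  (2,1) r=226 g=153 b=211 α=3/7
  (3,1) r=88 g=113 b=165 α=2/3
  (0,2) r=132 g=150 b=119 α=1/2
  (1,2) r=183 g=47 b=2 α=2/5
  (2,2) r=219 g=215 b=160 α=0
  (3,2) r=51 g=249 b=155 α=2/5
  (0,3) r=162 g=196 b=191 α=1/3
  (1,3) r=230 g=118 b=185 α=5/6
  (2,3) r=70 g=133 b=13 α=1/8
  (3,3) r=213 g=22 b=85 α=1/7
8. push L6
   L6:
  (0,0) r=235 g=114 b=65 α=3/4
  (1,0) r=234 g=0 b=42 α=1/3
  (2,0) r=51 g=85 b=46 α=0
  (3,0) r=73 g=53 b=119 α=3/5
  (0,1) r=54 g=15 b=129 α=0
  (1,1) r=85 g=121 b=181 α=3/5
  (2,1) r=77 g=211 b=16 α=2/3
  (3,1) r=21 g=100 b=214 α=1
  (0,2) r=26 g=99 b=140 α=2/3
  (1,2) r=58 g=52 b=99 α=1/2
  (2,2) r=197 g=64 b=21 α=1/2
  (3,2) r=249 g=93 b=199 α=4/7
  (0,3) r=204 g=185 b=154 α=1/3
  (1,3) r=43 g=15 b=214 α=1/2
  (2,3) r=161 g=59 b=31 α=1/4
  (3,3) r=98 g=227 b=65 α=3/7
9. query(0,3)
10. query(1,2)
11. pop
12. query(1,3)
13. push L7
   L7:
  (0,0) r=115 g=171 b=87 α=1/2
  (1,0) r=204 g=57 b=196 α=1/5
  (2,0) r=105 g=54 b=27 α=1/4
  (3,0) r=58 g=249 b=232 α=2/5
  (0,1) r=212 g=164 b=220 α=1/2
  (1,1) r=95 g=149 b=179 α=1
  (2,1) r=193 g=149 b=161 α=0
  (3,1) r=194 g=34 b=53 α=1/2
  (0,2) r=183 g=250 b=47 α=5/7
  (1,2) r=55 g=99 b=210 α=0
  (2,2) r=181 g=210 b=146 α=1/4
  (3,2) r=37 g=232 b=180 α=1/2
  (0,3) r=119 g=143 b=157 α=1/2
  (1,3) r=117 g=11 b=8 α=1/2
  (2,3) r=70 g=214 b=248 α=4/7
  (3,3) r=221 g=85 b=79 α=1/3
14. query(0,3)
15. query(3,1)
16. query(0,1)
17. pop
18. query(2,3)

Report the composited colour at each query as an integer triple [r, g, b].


at x=3,y=0 over L1,L2:
+L1 (α=3/4) → [195/2, 81, 453/4]
+L2 (α=1/2) → [513/4, 114, 461/8]
rounded: [128, 114, 58]

query (1,1) [L1,L2,L3,L4] — begin 0,0,0
after L1 α=1/2: [161/2, 114, 95]
after L2 α=0: [161/2, 114, 95]
after L3 α=1/3: [114, 437/3, 256/3]
after L4 α=3/5: [867/5, 1117/15, 827/15]
→ [173, 74, 55]

at x=0,y=3 over L1,L2,L3,L4,L5,L6:
+L1 (α=1/2) → [3, 223/2, 193/2]
+L2 (α=1/5) → [152/5, 576/5, 471/5]
+L3 (α=1/4) → [711/20, 2013/20, 587/5]
+L4 (α=3/4) → [11811/80, 16473/80, 1037/20]
+L5 (α=1/3) → [6097/40, 24313/120, 2947/30]
+L6 (α=1/3) → [10177/60, 35413/180, 5257/45]
= [170, 197, 117]

(1,2) stack=L1,L2,L3,L4,L5,L6; from [0,0,0]:
after L1 α=6/7: [1200/7, 846/7, 1212/7]
after L2 α=0: [1200/7, 846/7, 1212/7]
after L3 α=4/7: [7576/49, 3070/49, 6156/49]
after L4 α=5/7: [40387/343, 7610/343, 12557/343]
after L5 α=2/5: [246699/1715, 55072/1715, 39043/1715]
after L6 α=1/2: [346169/3430, 72126/1715, 104414/1715]
= [101, 42, 61]

query (1,3) [L1,L2,L3,L4,L5] — begin 0,0,0
+L1 (α=1/2) → [55, 127/2, 17]
+L2 (α=1/2) → [31, 419/4, 34]
+L3 (α=2/7) → [307/7, 3807/28, 186/7]
+L4 (α=0) → [307/7, 3807/28, 186/7]
+L5 (α=5/6) → [8357/42, 20327/168, 6661/42]
= [199, 121, 159]

query (0,3) [L1,L2,L3,L4,L5,L7] — begin 0,0,0
after L1 α=1/2: [3, 223/2, 193/2]
after L2 α=1/5: [152/5, 576/5, 471/5]
after L3 α=1/4: [711/20, 2013/20, 587/5]
after L4 α=3/4: [11811/80, 16473/80, 1037/20]
after L5 α=1/3: [6097/40, 24313/120, 2947/30]
after L7 α=1/2: [10857/80, 41473/240, 7657/60]
rounded: [136, 173, 128]

at x=3,y=1 over L1,L2,L3,L4,L5,L7:
L1 α=1/2: [101/2, 19, 51]
L2 α=1: [255, 36, 135]
L3 α=1/3: [614/3, 199/3, 305/3]
L4 α=1/5: [2726/15, 1549/15, 1508/15]
L5 α=2/3: [5366/45, 4939/45, 6458/45]
L7 α=1/2: [7048/45, 6469/90, 8843/90]
rounded: [157, 72, 98]

(0,1) stack=L1,L2,L3,L4,L5,L7; from [0,0,0]:
after L1 α=0: [0, 0, 0]
after L2 α=1/4: [56, 15/2, 17]
after L3 α=2/5: [634/5, 217/10, 75]
after L4 α=1/2: [937/5, 2637/20, 90]
after L5 α=5/7: [7524/35, 13687/70, 1075/7]
after L7 α=1/2: [7472/35, 25167/140, 2615/14]
= [213, 180, 187]

query (2,3) [L1,L2,L3,L4,L5] — begin 0,0,0
L1 α=1/3: [63, 83, 23/3]
L2 α=1/4: [197/2, 105, 56]
L3 α=4/5: [409/2, 1109/5, 1004/5]
L4 α=3/5: [691/5, 4033/25, 5068/25]
L5 α=1/8: [5187/40, 7889/50, 35801/200]
→ [130, 158, 179]


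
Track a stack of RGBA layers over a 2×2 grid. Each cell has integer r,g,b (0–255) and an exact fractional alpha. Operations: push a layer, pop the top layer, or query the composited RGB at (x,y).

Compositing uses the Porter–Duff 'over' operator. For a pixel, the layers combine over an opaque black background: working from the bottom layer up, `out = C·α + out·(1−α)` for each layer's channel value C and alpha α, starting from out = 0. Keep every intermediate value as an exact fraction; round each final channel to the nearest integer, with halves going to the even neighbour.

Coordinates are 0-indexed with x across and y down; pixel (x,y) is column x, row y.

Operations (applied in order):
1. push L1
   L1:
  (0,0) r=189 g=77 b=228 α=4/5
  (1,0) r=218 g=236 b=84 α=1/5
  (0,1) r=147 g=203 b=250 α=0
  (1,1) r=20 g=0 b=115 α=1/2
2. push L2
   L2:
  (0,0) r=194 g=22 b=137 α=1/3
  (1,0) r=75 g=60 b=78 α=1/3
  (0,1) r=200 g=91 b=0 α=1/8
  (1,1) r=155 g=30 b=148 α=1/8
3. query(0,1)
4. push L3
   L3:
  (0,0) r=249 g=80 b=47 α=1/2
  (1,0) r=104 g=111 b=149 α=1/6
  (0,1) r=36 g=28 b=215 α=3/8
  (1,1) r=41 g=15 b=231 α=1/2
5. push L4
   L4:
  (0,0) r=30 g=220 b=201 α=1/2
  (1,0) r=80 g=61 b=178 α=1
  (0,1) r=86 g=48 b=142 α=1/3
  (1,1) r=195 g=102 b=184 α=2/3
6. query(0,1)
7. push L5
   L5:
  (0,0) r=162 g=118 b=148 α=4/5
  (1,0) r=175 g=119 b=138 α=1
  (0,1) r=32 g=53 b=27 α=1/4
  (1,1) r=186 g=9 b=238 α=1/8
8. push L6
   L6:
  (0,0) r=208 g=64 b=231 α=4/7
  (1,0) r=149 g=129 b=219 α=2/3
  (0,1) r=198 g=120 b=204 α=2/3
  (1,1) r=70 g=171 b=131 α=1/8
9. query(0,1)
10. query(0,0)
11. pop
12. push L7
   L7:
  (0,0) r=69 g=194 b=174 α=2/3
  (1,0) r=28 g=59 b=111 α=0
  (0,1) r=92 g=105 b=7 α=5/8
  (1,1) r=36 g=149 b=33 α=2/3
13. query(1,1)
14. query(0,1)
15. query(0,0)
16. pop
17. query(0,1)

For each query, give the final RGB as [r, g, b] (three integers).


(0,1) stack=L1,L2; from [0,0,0]:
after L1 α=0: [0, 0, 0]
after L2 α=1/8: [25, 91/8, 0]
= [25, 11, 0]

query (0,1) [L1,L2,L3,L4] — begin 0,0,0
L1 α=0: [0, 0, 0]
L2 α=1/8: [25, 91/8, 0]
L3 α=3/8: [233/8, 1127/64, 645/8]
L4 α=1/3: [577/12, 2663/96, 1213/12]
rounded: [48, 28, 101]

at x=0,y=1 over L1,L2,L3,L4,L5,L6:
+L1 (α=0) → [0, 0, 0]
+L2 (α=1/8) → [25, 91/8, 0]
+L3 (α=3/8) → [233/8, 1127/64, 645/8]
+L4 (α=1/3) → [577/12, 2663/96, 1213/12]
+L5 (α=1/4) → [705/16, 4359/128, 1321/16]
+L6 (α=2/3) → [2347/16, 11693/128, 7849/48]
rounded: [147, 91, 164]

at x=0,y=0 over L1,L2,L3,L4,L5,L6:
+L1 (α=4/5) → [756/5, 308/5, 912/5]
+L2 (α=1/3) → [2482/15, 242/5, 2509/15]
+L3 (α=1/2) → [6217/30, 321/5, 1607/15]
+L4 (α=1/2) → [7117/60, 1421/10, 2311/15]
+L5 (α=4/5) → [45997/300, 6141/50, 11191/75]
+L6 (α=4/7) → [129197/700, 31223/350, 34291/175]
→ [185, 89, 196]

(1,1) stack=L1,L2,L3,L4,L5,L7; from [0,0,0]:
L1 α=1/2: [10, 0, 115/2]
L2 α=1/8: [225/8, 15/4, 1101/16]
L3 α=1/2: [553/16, 75/8, 4797/32]
L4 α=2/3: [6793/48, 569/8, 16573/96]
L5 α=1/8: [56479/384, 4055/64, 138859/768]
L7 α=2/3: [84127/1152, 7709/64, 189547/2304]
= [73, 120, 82]

query (0,1) [L1,L2,L3,L4,L5,L7] — begin 0,0,0
+L1 (α=0) → [0, 0, 0]
+L2 (α=1/8) → [25, 91/8, 0]
+L3 (α=3/8) → [233/8, 1127/64, 645/8]
+L4 (α=1/3) → [577/12, 2663/96, 1213/12]
+L5 (α=1/4) → [705/16, 4359/128, 1321/16]
+L7 (α=5/8) → [9475/128, 80277/1024, 4523/128]
= [74, 78, 35]

at x=0,y=0 over L1,L2,L3,L4,L5,L7:
L1 α=4/5: [756/5, 308/5, 912/5]
L2 α=1/3: [2482/15, 242/5, 2509/15]
L3 α=1/2: [6217/30, 321/5, 1607/15]
L4 α=1/2: [7117/60, 1421/10, 2311/15]
L5 α=4/5: [45997/300, 6141/50, 11191/75]
L7 α=2/3: [87397/900, 25541/150, 37291/225]
= [97, 170, 166]

(0,1) stack=L1,L2,L3,L4,L5; from [0,0,0]:
+L1 (α=0) → [0, 0, 0]
+L2 (α=1/8) → [25, 91/8, 0]
+L3 (α=3/8) → [233/8, 1127/64, 645/8]
+L4 (α=1/3) → [577/12, 2663/96, 1213/12]
+L5 (α=1/4) → [705/16, 4359/128, 1321/16]
rounded: [44, 34, 83]


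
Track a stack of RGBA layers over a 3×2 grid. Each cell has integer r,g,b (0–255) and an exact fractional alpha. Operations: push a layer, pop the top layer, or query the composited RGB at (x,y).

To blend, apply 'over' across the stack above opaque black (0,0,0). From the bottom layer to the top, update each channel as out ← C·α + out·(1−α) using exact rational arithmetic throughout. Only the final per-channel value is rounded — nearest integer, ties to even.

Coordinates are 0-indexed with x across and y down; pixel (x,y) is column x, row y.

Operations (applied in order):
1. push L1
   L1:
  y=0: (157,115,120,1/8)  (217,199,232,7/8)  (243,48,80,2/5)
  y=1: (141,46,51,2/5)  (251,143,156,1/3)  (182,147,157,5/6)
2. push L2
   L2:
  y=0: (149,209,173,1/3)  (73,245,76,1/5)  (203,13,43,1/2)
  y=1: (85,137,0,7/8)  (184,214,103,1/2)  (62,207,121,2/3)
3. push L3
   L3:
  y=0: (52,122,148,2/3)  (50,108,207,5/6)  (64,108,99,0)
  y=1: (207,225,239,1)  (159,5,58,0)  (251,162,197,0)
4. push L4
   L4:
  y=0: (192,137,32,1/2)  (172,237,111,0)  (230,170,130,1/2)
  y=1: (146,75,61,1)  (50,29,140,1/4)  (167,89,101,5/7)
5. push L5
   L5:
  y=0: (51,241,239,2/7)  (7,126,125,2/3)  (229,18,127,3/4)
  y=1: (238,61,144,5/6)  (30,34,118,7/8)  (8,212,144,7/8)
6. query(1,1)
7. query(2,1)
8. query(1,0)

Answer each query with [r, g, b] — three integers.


(1,1) stack=L1,L2,L3,L4,L5; from [0,0,0]:
after L1 α=1/3: [251/3, 143/3, 52]
after L2 α=1/2: [803/6, 785/6, 155/2]
after L3 α=0: [803/6, 785/6, 155/2]
after L4 α=1/4: [903/8, 843/8, 745/8]
after L5 α=7/8: [2583/64, 2747/64, 7353/64]
→ [40, 43, 115]

at x=2,y=1 over L1,L2,L3,L4,L5:
L1 α=5/6: [455/3, 245/2, 785/6]
L2 α=2/3: [827/9, 1073/6, 2237/18]
L3 α=0: [827/9, 1073/6, 2237/18]
L4 α=5/7: [9169/63, 344/3, 6782/63]
L5 α=7/8: [12697/504, 1199/6, 35143/252]
rounded: [25, 200, 139]

(1,0) stack=L1,L2,L3,L4,L5; from [0,0,0]:
L1 α=7/8: [1519/8, 1393/8, 203]
L2 α=1/5: [333/2, 1883/10, 888/5]
L3 α=5/6: [833/12, 7283/60, 2021/10]
L4 α=0: [833/12, 7283/60, 2021/10]
L5 α=2/3: [1001/36, 22403/180, 1507/10]
= [28, 124, 151]


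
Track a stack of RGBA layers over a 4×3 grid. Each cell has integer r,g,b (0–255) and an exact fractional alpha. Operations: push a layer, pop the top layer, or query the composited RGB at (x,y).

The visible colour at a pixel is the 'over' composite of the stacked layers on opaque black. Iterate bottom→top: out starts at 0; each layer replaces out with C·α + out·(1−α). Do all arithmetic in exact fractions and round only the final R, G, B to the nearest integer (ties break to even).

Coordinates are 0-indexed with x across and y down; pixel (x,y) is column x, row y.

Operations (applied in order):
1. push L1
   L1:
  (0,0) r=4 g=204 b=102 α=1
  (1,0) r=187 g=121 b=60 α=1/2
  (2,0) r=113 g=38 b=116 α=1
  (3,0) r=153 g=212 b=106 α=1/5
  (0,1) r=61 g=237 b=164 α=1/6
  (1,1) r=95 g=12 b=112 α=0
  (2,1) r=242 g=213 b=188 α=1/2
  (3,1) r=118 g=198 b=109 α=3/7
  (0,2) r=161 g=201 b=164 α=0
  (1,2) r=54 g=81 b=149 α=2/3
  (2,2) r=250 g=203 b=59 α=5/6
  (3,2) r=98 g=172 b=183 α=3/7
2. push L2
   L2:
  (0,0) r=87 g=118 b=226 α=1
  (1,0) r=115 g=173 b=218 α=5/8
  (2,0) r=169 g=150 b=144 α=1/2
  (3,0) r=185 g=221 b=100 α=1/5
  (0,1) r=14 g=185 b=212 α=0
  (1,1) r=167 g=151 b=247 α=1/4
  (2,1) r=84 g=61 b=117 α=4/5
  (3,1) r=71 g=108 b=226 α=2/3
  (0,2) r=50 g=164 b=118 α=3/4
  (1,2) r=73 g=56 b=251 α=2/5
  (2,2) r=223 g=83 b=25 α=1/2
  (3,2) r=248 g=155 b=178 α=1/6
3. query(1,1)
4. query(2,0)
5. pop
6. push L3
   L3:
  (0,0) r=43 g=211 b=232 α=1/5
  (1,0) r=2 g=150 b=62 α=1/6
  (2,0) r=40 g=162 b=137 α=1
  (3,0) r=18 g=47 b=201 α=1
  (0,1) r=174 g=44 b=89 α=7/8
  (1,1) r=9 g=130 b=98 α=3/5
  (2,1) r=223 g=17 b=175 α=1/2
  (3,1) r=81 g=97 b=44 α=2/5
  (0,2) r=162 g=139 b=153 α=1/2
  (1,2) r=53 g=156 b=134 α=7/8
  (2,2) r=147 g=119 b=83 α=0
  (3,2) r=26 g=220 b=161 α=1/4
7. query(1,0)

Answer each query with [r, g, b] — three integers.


query (1,1) [L1,L2] — begin 0,0,0
after L1 α=0: [0, 0, 0]
after L2 α=1/4: [167/4, 151/4, 247/4]
→ [42, 38, 62]

query (2,0) [L1,L2] — begin 0,0,0
L1 α=1: [113, 38, 116]
L2 α=1/2: [141, 94, 130]
→ [141, 94, 130]

at x=1,y=0 over L1,L3:
L1 α=1/2: [187/2, 121/2, 30]
L3 α=1/6: [313/4, 905/12, 106/3]
= [78, 75, 35]


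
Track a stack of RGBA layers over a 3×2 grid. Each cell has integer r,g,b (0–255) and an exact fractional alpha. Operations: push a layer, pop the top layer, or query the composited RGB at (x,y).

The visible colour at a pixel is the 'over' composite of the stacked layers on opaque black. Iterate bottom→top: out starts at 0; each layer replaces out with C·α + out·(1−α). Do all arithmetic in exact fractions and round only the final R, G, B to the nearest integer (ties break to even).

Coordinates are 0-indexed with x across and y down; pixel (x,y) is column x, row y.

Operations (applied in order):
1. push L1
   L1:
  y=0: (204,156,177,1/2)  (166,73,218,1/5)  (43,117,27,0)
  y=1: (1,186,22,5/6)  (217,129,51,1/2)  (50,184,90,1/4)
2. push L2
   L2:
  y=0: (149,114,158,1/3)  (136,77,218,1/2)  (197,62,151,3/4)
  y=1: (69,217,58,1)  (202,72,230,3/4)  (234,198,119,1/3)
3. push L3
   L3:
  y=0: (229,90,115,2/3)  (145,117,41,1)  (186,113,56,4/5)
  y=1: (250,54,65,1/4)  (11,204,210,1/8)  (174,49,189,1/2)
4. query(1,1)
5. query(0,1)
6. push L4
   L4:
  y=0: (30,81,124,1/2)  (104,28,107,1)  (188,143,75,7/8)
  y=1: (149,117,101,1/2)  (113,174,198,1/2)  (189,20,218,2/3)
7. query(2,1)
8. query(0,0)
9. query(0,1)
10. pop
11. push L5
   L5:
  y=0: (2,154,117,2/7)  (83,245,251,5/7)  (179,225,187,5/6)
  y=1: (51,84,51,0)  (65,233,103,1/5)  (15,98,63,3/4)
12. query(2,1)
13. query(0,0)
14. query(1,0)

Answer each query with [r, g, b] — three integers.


(1,1) stack=L1,L2,L3; from [0,0,0]:
after L1 α=1/2: [217/2, 129/2, 51/2]
after L2 α=3/4: [1429/8, 561/8, 1431/8]
after L3 α=1/8: [10091/64, 5559/64, 11697/64]
→ [158, 87, 183]

(0,1) stack=L1,L2,L3; from [0,0,0]:
after L1 α=5/6: [5/6, 155, 55/3]
after L2 α=1: [69, 217, 58]
after L3 α=1/4: [457/4, 705/4, 239/4]
→ [114, 176, 60]

(2,1) stack=L1,L2,L3,L4; from [0,0,0]:
+L1 (α=1/4) → [25/2, 46, 45/2]
+L2 (α=1/3) → [259/3, 290/3, 164/3]
+L3 (α=1/2) → [781/6, 437/6, 731/6]
+L4 (α=2/3) → [3049/18, 677/18, 3347/18]
= [169, 38, 186]

query (0,0) [L1,L2,L3,L4] — begin 0,0,0
+L1 (α=1/2) → [102, 78, 177/2]
+L2 (α=1/3) → [353/3, 90, 335/3]
+L3 (α=2/3) → [1727/9, 90, 1025/9]
+L4 (α=1/2) → [1997/18, 171/2, 2141/18]
→ [111, 86, 119]

at x=0,y=1 over L1,L2,L3,L4:
L1 α=5/6: [5/6, 155, 55/3]
L2 α=1: [69, 217, 58]
L3 α=1/4: [457/4, 705/4, 239/4]
L4 α=1/2: [1053/8, 1173/8, 643/8]
→ [132, 147, 80]

(2,1) stack=L1,L2,L3,L5; from [0,0,0]:
after L1 α=1/4: [25/2, 46, 45/2]
after L2 α=1/3: [259/3, 290/3, 164/3]
after L3 α=1/2: [781/6, 437/6, 731/6]
after L5 α=3/4: [1051/24, 2201/24, 1865/24]
rounded: [44, 92, 78]

at x=0,y=0 over L1,L2,L3,L5:
after L1 α=1/2: [102, 78, 177/2]
after L2 α=1/3: [353/3, 90, 335/3]
after L3 α=2/3: [1727/9, 90, 1025/9]
after L5 α=2/7: [8671/63, 758/7, 1033/9]
→ [138, 108, 115]

(1,0) stack=L1,L2,L3,L5; from [0,0,0]:
L1 α=1/5: [166/5, 73/5, 218/5]
L2 α=1/2: [423/5, 229/5, 654/5]
L3 α=1: [145, 117, 41]
L5 α=5/7: [705/7, 1459/7, 191]
rounded: [101, 208, 191]


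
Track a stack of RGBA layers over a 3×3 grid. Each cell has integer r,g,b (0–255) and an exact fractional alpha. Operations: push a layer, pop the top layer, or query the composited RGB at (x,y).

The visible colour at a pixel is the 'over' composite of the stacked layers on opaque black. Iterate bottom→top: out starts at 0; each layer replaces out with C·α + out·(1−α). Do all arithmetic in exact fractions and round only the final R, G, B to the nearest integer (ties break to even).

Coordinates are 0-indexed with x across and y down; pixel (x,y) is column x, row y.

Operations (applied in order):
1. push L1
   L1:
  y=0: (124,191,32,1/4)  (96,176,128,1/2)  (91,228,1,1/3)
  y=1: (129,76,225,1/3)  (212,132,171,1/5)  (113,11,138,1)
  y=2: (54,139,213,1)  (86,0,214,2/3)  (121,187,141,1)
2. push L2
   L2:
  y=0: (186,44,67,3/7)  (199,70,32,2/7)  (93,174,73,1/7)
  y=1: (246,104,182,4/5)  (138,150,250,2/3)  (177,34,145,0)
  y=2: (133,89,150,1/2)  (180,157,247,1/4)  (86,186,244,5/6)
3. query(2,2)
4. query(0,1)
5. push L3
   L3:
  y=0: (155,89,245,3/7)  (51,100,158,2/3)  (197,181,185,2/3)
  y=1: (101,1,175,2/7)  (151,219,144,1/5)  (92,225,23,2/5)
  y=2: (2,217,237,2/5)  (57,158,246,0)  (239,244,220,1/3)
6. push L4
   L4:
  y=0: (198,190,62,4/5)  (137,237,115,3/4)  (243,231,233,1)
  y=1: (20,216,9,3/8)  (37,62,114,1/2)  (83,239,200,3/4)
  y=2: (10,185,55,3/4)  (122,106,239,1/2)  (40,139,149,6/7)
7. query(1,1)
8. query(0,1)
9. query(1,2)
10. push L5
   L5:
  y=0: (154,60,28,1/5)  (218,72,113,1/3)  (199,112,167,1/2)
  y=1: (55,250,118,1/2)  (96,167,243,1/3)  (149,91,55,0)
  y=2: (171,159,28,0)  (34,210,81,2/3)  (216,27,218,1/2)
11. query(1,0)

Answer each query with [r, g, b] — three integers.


at x=2,y=2 over L1,L2:
+L1 (α=1) → [121, 187, 141]
+L2 (α=5/6) → [551/6, 1117/6, 1361/6]
rounded: [92, 186, 227]

(0,1) stack=L1,L2; from [0,0,0]:
L1 α=1/3: [43, 76/3, 75]
L2 α=4/5: [1027/5, 1324/15, 803/5]
rounded: [205, 88, 161]

at x=1,y=1 over L1,L2,L3,L4:
L1 α=1/5: [212/5, 132/5, 171/5]
L2 α=2/3: [1592/15, 544/5, 2671/15]
L3 α=1/5: [8633/75, 3271/25, 12844/75]
L4 α=1/2: [5704/75, 4821/50, 10697/75]
→ [76, 96, 143]

at x=0,y=1 over L1,L2,L3,L4:
+L1 (α=1/3) → [43, 76/3, 75]
+L2 (α=4/5) → [1027/5, 1324/15, 803/5]
+L3 (α=2/7) → [1229/7, 190/3, 1153/7]
+L4 (α=3/8) → [6565/56, 1447/12, 2977/28]
rounded: [117, 121, 106]

(1,2) stack=L1,L2,L3,L4; from [0,0,0]:
after L1 α=2/3: [172/3, 0, 428/3]
after L2 α=1/4: [88, 157/4, 675/4]
after L3 α=0: [88, 157/4, 675/4]
after L4 α=1/2: [105, 581/8, 1631/8]
→ [105, 73, 204]

(1,0) stack=L1,L2,L3,L4,L5; from [0,0,0]:
+L1 (α=1/2) → [48, 88, 64]
+L2 (α=2/7) → [638/7, 580/7, 384/7]
+L3 (α=2/3) → [1352/21, 660/7, 2596/21]
+L4 (α=3/4) → [9983/84, 5637/28, 9841/84]
+L5 (α=1/3) → [19139/126, 2215/14, 14587/126]
rounded: [152, 158, 116]


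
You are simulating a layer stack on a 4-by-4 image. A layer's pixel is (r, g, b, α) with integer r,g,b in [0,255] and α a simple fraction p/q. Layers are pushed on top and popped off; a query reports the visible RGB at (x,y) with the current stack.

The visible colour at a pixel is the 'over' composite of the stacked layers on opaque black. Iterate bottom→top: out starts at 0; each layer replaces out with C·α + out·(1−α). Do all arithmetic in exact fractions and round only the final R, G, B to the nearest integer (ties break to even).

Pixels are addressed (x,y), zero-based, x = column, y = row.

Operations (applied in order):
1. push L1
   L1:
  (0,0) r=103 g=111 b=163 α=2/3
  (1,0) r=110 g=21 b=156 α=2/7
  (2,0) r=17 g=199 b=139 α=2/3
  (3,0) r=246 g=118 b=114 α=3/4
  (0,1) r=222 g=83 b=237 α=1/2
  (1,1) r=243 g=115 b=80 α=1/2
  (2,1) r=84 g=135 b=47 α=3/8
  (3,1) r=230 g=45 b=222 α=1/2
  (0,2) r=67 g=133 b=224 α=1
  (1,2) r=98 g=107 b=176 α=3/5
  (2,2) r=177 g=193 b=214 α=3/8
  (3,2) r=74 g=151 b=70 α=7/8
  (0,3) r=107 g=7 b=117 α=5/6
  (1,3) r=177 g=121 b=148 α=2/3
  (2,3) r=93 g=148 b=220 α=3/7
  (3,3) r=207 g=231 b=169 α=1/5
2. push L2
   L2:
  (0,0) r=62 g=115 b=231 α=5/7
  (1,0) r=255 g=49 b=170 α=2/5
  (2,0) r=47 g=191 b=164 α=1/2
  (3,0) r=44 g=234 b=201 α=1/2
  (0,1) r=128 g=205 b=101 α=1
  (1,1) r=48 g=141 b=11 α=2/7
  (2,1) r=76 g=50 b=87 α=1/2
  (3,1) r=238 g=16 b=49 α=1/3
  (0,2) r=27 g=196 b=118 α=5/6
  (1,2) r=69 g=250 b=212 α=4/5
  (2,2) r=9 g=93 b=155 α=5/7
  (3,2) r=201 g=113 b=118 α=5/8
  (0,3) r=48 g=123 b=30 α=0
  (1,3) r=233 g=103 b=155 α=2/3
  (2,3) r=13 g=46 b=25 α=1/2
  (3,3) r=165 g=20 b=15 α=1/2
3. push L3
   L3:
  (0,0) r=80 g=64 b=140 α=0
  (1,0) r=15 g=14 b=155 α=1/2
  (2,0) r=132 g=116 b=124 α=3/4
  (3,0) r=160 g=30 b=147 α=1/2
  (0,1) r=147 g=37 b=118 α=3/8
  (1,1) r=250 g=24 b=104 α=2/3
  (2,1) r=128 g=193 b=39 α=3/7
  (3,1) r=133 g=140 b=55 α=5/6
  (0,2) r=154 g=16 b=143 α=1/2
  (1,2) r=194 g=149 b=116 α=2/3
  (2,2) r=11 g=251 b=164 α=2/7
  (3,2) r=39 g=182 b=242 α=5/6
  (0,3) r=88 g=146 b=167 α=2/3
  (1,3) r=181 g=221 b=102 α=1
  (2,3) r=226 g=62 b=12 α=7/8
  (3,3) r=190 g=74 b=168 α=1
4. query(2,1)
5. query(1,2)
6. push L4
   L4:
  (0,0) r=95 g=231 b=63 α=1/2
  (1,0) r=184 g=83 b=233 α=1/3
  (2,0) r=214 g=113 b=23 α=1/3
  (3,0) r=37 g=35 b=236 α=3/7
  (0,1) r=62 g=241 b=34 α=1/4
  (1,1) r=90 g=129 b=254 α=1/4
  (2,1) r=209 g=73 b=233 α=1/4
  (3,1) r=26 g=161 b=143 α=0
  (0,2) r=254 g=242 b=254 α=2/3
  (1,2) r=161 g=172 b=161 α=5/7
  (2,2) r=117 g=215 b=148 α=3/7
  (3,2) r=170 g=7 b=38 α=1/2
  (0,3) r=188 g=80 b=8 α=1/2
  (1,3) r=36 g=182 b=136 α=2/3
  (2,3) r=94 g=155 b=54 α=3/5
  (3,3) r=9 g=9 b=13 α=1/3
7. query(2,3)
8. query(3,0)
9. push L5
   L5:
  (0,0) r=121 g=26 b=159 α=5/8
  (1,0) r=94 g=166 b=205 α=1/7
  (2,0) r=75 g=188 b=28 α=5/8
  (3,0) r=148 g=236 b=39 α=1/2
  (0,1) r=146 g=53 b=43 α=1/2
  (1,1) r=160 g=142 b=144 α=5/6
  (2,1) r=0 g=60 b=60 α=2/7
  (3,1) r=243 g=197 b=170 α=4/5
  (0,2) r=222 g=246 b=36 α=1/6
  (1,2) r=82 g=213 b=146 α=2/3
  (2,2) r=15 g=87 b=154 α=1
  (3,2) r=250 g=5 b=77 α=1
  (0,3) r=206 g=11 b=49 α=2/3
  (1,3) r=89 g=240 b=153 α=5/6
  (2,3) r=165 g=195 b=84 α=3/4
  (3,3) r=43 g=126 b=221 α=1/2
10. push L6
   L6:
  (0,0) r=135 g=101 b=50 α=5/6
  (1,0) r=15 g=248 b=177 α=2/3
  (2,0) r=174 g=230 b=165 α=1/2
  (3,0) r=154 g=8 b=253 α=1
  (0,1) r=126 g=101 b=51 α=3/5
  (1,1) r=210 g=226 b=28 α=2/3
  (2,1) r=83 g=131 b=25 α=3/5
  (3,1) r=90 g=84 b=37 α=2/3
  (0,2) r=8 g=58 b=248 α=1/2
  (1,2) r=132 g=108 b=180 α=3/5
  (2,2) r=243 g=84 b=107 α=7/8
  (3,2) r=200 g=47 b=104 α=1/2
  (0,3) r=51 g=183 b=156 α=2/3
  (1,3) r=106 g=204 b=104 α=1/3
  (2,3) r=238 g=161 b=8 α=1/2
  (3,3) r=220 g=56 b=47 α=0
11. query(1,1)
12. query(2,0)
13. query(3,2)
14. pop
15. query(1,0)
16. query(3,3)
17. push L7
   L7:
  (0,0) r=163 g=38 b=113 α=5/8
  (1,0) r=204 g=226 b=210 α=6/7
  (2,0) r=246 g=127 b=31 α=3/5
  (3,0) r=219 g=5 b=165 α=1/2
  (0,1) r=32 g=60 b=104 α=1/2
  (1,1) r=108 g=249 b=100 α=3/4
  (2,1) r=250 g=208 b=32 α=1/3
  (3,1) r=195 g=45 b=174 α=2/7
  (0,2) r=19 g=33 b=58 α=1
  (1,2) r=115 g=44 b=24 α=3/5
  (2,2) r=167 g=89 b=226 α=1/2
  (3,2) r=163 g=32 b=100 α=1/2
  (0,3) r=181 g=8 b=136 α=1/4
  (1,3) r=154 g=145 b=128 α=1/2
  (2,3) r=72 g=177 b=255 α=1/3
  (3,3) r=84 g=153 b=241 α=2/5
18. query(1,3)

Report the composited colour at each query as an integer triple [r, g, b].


query (2,1) [L1,L2,L3] — begin 0,0,0
after L1 α=3/8: [63/2, 405/8, 141/8]
after L2 α=1/2: [215/4, 805/16, 837/16]
after L3 α=3/7: [599/7, 3121/28, 1305/28]
→ [86, 111, 47]

(1,2) stack=L1,L2,L3; from [0,0,0]:
+L1 (α=3/5) → [294/5, 321/5, 528/5]
+L2 (α=4/5) → [1674/25, 5321/25, 4768/25]
+L3 (α=2/3) → [11374/75, 4257/25, 10568/75]
rounded: [152, 170, 141]

query (2,3) [L1,L2,L3,L4] — begin 0,0,0
+L1 (α=3/7) → [279/7, 444/7, 660/7]
+L2 (α=1/2) → [185/7, 383/7, 835/14]
+L3 (α=7/8) → [11259/56, 3421/56, 2011/112]
+L4 (α=3/5) → [3831/28, 16441/140, 11083/280]
= [137, 117, 40]

(3,0) stack=L1,L2,L3,L4; from [0,0,0]:
after L1 α=3/4: [369/2, 177/2, 171/2]
after L2 α=1/2: [457/4, 645/4, 573/4]
after L3 α=1/2: [1097/8, 765/8, 1161/8]
after L4 α=3/7: [1319/14, 975/14, 2577/14]
→ [94, 70, 184]

at x=1,y=1 over L1,L2,L3,L4,L5,L6:
after L1 α=1/2: [243/2, 115/2, 40]
after L2 α=2/7: [201/2, 1139/14, 222/7]
after L3 α=2/3: [1201/6, 1811/42, 1678/21]
after L4 α=1/4: [1381/8, 3617/56, 864/7]
after L5 α=5/6: [7781/48, 14459/112, 984/7]
after L6 α=2/3: [27941/144, 65083/336, 1376/21]
→ [194, 194, 66]

query (2,0) [L1,L2,L3,L4,L5,L6] — begin 0,0,0
+L1 (α=2/3) → [34/3, 398/3, 278/3]
+L2 (α=1/2) → [175/6, 971/6, 385/3]
+L3 (α=3/4) → [2551/24, 3059/24, 1501/12]
+L4 (α=1/3) → [5119/36, 4415/36, 1639/18]
+L5 (α=5/8) → [9619/96, 15695/96, 2479/48]
+L6 (α=1/2) → [26323/192, 37775/192, 10399/96]
= [137, 197, 108]

at x=3,y=2 over L1,L2,L3,L4,L5,L6:
+L1 (α=7/8) → [259/4, 1057/8, 245/4]
+L2 (α=5/8) → [4797/32, 7691/64, 3095/32]
+L3 (α=5/6) → [3679/64, 21977/128, 41815/192]
+L4 (α=1/2) → [14559/128, 22873/256, 49111/384]
+L5 (α=1) → [250, 5, 77]
+L6 (α=1/2) → [225, 26, 181/2]
rounded: [225, 26, 90]

(1,0) stack=L1,L2,L3,L4,L5; from [0,0,0]:
L1 α=2/7: [220/7, 6, 312/7]
L2 α=2/5: [846/7, 116/5, 3316/35]
L3 α=1/2: [951/14, 93/5, 8741/70]
L4 α=1/3: [2239/21, 601/15, 5632/35]
L5 α=1/7: [5136/49, 2032/35, 40967/245]
→ [105, 58, 167]

at x=3,y=3 over L1,L2,L3,L4,L5:
L1 α=1/5: [207/5, 231/5, 169/5]
L2 α=1/2: [516/5, 331/10, 122/5]
L3 α=1: [190, 74, 168]
L4 α=1/3: [389/3, 157/3, 349/3]
L5 α=1/2: [259/3, 535/6, 506/3]
rounded: [86, 89, 169]

at x=1,y=3 over L1,L2,L3,L4,L5,L7:
after L1 α=2/3: [118, 242/3, 296/3]
after L2 α=2/3: [584/3, 860/9, 1226/9]
after L3 α=1: [181, 221, 102]
after L4 α=2/3: [253/3, 195, 374/3]
after L5 α=5/6: [794/9, 465/2, 2669/18]
after L7 α=1/2: [1090/9, 755/4, 4973/36]
rounded: [121, 189, 138]


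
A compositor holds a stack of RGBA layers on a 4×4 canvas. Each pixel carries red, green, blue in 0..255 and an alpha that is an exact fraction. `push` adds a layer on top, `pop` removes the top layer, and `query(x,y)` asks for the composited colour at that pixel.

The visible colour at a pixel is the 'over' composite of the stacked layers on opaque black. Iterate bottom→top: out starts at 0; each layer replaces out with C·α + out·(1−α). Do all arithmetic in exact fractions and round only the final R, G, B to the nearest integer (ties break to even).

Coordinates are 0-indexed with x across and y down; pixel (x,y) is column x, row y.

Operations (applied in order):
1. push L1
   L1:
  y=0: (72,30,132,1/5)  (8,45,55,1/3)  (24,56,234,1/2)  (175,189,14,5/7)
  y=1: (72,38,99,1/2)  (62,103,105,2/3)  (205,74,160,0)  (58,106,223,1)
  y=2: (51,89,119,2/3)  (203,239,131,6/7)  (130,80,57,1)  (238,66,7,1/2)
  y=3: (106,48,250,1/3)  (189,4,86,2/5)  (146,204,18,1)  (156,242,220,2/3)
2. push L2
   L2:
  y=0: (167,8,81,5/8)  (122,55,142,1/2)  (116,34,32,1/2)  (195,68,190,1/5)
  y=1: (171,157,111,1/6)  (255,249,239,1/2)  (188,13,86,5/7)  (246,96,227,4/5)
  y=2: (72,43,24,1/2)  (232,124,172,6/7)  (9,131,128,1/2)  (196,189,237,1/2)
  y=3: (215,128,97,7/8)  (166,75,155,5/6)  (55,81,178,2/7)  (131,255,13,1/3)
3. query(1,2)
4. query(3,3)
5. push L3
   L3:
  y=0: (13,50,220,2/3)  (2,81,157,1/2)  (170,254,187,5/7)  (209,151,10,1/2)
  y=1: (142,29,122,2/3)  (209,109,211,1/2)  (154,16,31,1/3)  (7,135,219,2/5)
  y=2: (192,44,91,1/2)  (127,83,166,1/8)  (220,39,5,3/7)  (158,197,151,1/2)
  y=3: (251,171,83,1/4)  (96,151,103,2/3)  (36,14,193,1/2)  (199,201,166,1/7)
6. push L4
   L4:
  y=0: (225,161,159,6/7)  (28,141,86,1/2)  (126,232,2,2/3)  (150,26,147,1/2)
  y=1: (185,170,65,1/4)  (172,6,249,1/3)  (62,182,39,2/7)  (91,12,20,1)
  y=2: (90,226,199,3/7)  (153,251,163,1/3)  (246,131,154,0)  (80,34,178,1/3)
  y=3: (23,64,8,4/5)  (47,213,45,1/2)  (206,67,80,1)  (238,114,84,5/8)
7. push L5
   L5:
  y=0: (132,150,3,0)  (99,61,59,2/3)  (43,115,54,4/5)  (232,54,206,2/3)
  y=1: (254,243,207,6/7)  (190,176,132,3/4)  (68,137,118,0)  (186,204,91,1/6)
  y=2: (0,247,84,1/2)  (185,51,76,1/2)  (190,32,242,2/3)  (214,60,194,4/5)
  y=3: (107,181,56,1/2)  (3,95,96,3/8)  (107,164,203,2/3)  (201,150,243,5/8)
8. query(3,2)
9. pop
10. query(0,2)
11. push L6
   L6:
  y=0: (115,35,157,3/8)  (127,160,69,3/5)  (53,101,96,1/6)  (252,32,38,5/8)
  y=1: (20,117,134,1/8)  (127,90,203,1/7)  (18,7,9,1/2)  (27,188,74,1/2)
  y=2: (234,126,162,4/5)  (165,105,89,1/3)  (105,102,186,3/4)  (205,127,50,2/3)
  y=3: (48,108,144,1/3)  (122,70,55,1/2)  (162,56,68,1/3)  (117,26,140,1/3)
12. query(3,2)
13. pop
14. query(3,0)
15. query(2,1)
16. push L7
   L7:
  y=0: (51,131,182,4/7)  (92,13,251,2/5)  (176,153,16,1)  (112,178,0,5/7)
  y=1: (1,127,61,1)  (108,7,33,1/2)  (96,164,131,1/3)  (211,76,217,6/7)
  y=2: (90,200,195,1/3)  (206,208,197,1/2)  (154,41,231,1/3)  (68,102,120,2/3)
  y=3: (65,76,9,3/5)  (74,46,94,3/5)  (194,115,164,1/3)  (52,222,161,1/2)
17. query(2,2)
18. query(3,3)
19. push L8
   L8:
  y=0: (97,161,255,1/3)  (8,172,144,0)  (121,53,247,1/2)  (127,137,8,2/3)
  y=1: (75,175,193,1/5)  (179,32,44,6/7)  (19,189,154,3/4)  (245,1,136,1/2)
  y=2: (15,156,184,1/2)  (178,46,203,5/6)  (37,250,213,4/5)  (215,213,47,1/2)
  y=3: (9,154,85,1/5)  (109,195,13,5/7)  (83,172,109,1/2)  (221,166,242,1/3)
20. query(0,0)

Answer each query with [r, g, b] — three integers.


(1,2) stack=L1,L2; from [0,0,0]:
after L1 α=6/7: [174, 1434/7, 786/7]
after L2 α=6/7: [1566/7, 6642/49, 8010/49]
→ [224, 136, 163]

(3,3) stack=L1,L2; from [0,0,0]:
+L1 (α=2/3) → [104, 484/3, 440/3]
+L2 (α=1/3) → [113, 1733/9, 919/9]
rounded: [113, 193, 102]

at x=3,y=2 over L1,L2,L3,L4,L5:
+L1 (α=1/2) → [119, 33, 7/2]
+L2 (α=1/2) → [315/2, 111, 481/4]
+L3 (α=1/2) → [631/4, 154, 1085/8]
+L4 (α=1/3) → [791/6, 114, 599/4]
+L5 (α=4/5) → [5927/30, 354/5, 3703/20]
= [198, 71, 185]

at x=0,y=2 over L1,L2,L3,L4:
after L1 α=2/3: [34, 178/3, 238/3]
after L2 α=1/2: [53, 307/6, 155/3]
after L3 α=1/2: [245/2, 571/12, 214/3]
after L4 α=3/7: [760/7, 2605/21, 2647/21]
rounded: [109, 124, 126]

at x=3,y=2 over L1,L2,L3,L4,L6:
L1 α=1/2: [119, 33, 7/2]
L2 α=1/2: [315/2, 111, 481/4]
L3 α=1/2: [631/4, 154, 1085/8]
L4 α=1/3: [791/6, 114, 599/4]
L6 α=2/3: [3251/18, 368/3, 333/4]
→ [181, 123, 83]

(3,0) stack=L1,L2,L3,L4; from [0,0,0]:
after L1 α=5/7: [125, 135, 10]
after L2 α=1/5: [139, 608/5, 46]
after L3 α=1/2: [174, 1363/10, 28]
after L4 α=1/2: [162, 1623/20, 175/2]
= [162, 81, 88]

(2,1) stack=L1,L2,L3,L4; from [0,0,0]:
+L1 (α=0) → [0, 0, 0]
+L2 (α=5/7) → [940/7, 65/7, 430/7]
+L3 (α=1/3) → [986/7, 242/21, 359/7]
+L4 (α=2/7) → [5798/49, 8854/147, 2341/49]
rounded: [118, 60, 48]

at x=2,y=2 over L1,L2,L3,L4,L7:
after L1 α=1: [130, 80, 57]
after L2 α=1/2: [139/2, 211/2, 185/2]
after L3 α=3/7: [134, 77, 55]
after L4 α=0: [134, 77, 55]
after L7 α=1/3: [422/3, 65, 341/3]
rounded: [141, 65, 114]

at x=3,y=3 over L1,L2,L3,L4,L7:
after L1 α=2/3: [104, 484/3, 440/3]
after L2 α=1/3: [113, 1733/9, 919/9]
after L3 α=1/7: [877/7, 4069/21, 2336/21]
after L4 α=5/8: [10961/56, 8059/56, 1319/14]
after L7 α=1/2: [13873/112, 20491/112, 3573/28]
rounded: [124, 183, 128]

(0,0) stack=L1,L2,L3,L4,L7,L8; from [0,0,0]:
+L1 (α=1/5) → [72/5, 6, 132/5]
+L2 (α=5/8) → [4391/40, 29/4, 2421/40]
+L3 (α=2/3) → [5431/120, 143/4, 20021/120]
+L4 (α=6/7) → [167431/840, 4007/28, 134501/840]
+L7 (α=4/7) → [224551/1960, 26693/196, 338341/1960]
+L8 (α=1/3) → [106537/980, 14157/98, 588241/2940]
rounded: [109, 144, 200]
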